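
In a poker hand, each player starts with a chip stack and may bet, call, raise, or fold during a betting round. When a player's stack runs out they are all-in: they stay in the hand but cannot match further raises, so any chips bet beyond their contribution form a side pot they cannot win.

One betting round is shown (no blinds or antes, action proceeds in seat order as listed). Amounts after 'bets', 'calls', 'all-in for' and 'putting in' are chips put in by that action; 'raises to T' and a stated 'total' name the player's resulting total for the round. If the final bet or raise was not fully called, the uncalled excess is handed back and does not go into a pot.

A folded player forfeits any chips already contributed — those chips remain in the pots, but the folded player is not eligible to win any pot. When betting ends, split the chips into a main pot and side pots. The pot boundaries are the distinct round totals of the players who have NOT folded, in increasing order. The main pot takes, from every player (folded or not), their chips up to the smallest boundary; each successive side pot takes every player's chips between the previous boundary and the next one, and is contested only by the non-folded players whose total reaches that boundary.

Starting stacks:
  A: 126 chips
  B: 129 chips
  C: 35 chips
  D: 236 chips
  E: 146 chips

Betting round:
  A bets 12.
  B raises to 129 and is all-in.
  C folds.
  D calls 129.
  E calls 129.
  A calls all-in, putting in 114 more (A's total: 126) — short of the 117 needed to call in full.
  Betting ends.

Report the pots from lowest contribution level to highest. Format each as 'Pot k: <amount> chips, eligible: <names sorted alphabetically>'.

Contributions: A=126, B=129, D=129, E=129
Folded: C
Pot levels (distinct totals of non-folded players): 126, 129
Layer 1-126: 126 each from A, B, D, E = 126*4 = 504 chips; eligible A, B, D, E
Layer 127-129: 3 each from B, D, E = 3*3 = 9 chips; eligible B, D, E

Pot 1: 504 chips, eligible: A, B, D, E
Pot 2: 9 chips, eligible: B, D, E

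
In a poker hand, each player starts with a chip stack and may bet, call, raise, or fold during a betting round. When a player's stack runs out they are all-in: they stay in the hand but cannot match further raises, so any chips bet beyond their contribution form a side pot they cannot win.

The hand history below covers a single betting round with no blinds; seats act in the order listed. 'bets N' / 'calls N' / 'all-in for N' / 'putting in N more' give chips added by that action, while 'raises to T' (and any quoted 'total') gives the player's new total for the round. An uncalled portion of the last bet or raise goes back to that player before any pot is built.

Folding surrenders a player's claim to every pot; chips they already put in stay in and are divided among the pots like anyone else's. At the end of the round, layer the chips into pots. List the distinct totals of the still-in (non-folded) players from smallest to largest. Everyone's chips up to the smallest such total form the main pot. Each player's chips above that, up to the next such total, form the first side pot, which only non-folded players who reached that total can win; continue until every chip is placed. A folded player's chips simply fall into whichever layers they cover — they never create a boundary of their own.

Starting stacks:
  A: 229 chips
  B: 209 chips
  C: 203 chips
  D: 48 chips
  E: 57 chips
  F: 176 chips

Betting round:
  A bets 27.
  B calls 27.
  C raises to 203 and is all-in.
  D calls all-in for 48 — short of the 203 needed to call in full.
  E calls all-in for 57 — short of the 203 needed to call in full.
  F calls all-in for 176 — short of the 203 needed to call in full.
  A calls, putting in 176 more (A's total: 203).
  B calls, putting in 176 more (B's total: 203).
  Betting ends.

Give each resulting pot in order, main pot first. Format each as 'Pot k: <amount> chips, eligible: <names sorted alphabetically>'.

Contributions: A=203, B=203, C=203, D=48, E=57, F=176
Pot levels (distinct totals of non-folded players): 48, 57, 176, 203
Layer 1-48: 48 each from A, B, C, D, E, F = 48*6 = 288 chips; eligible A, B, C, D, E, F
Layer 49-57: 9 each from A, B, C, E, F = 9*5 = 45 chips; eligible A, B, C, E, F
Layer 58-176: 119 each from A, B, C, F = 119*4 = 476 chips; eligible A, B, C, F
Layer 177-203: 27 each from A, B, C = 27*3 = 81 chips; eligible A, B, C

Pot 1: 288 chips, eligible: A, B, C, D, E, F
Pot 2: 45 chips, eligible: A, B, C, E, F
Pot 3: 476 chips, eligible: A, B, C, F
Pot 4: 81 chips, eligible: A, B, C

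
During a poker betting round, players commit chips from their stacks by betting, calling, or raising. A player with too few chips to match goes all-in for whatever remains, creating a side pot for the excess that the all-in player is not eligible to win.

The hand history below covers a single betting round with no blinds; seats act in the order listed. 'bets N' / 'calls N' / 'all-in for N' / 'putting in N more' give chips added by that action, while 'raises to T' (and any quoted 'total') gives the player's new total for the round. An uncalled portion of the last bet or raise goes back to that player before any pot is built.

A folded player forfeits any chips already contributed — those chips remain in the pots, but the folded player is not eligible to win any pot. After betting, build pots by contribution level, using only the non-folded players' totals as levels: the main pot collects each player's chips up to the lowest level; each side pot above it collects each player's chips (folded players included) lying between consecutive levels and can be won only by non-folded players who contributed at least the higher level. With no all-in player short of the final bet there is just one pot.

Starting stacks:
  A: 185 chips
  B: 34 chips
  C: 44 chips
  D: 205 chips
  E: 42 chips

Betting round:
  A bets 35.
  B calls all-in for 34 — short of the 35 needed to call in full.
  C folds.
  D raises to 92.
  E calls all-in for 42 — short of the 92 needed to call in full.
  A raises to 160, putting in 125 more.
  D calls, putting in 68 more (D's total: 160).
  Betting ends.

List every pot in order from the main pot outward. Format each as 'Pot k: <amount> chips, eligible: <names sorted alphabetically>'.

Pot 1: 136 chips, eligible: A, B, D, E
Pot 2: 24 chips, eligible: A, D, E
Pot 3: 236 chips, eligible: A, D

Derivation:
Contributions: A=160, B=34, D=160, E=42
Folded: C
Pot levels (distinct totals of non-folded players): 34, 42, 160
Layer 1-34: 34 each from A, B, D, E = 34*4 = 136 chips; eligible A, B, D, E
Layer 35-42: 8 each from A, D, E = 8*3 = 24 chips; eligible A, D, E
Layer 43-160: 118 each from A, D = 118*2 = 236 chips; eligible A, D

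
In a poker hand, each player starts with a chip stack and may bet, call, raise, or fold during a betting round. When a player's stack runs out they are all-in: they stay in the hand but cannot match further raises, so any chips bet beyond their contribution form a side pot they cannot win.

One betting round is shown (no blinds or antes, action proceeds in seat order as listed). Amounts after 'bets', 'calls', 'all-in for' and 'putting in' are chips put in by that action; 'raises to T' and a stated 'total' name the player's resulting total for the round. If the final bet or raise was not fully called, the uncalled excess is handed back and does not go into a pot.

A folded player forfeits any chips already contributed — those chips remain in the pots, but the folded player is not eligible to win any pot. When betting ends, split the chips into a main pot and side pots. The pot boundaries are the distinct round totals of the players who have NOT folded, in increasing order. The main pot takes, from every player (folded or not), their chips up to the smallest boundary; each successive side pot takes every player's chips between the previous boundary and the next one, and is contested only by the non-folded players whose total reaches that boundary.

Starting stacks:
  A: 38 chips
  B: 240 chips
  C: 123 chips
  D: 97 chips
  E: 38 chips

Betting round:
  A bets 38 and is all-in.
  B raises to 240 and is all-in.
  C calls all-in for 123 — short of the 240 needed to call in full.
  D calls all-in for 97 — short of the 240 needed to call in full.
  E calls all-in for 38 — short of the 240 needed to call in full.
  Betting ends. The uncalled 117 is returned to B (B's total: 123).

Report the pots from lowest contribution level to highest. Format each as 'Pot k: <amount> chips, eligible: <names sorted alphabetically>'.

Contributions (after 117 returned to B): A=38, B=123, C=123, D=97, E=38
Pot levels (distinct totals of non-folded players): 38, 97, 123
Layer 1-38: 38 each from A, B, C, D, E = 38*5 = 190 chips; eligible A, B, C, D, E
Layer 39-97: 59 each from B, C, D = 59*3 = 177 chips; eligible B, C, D
Layer 98-123: 26 each from B, C = 26*2 = 52 chips; eligible B, C

Pot 1: 190 chips, eligible: A, B, C, D, E
Pot 2: 177 chips, eligible: B, C, D
Pot 3: 52 chips, eligible: B, C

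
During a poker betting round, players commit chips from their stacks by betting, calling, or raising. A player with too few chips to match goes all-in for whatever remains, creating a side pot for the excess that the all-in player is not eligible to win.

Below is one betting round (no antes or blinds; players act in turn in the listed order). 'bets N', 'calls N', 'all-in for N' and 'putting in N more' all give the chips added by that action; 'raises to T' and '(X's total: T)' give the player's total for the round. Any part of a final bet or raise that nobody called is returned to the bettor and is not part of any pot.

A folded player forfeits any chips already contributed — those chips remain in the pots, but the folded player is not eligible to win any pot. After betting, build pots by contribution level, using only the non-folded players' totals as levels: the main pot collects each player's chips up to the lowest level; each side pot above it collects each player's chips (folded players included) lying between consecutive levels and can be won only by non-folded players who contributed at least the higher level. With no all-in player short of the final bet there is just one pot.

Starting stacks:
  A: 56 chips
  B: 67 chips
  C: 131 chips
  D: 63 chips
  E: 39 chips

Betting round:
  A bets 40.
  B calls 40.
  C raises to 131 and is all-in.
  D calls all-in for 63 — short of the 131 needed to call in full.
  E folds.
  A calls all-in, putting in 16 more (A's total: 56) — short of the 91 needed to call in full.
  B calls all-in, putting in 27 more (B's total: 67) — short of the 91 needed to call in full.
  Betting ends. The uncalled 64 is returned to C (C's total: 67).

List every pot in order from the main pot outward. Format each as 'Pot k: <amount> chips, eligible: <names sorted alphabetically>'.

Contributions (after 64 returned to C): A=56, B=67, C=67, D=63
Folded: E
Pot levels (distinct totals of non-folded players): 56, 63, 67
Layer 1-56: 56 each from A, B, C, D = 56*4 = 224 chips; eligible A, B, C, D
Layer 57-63: 7 each from B, C, D = 7*3 = 21 chips; eligible B, C, D
Layer 64-67: 4 each from B, C = 4*2 = 8 chips; eligible B, C

Pot 1: 224 chips, eligible: A, B, C, D
Pot 2: 21 chips, eligible: B, C, D
Pot 3: 8 chips, eligible: B, C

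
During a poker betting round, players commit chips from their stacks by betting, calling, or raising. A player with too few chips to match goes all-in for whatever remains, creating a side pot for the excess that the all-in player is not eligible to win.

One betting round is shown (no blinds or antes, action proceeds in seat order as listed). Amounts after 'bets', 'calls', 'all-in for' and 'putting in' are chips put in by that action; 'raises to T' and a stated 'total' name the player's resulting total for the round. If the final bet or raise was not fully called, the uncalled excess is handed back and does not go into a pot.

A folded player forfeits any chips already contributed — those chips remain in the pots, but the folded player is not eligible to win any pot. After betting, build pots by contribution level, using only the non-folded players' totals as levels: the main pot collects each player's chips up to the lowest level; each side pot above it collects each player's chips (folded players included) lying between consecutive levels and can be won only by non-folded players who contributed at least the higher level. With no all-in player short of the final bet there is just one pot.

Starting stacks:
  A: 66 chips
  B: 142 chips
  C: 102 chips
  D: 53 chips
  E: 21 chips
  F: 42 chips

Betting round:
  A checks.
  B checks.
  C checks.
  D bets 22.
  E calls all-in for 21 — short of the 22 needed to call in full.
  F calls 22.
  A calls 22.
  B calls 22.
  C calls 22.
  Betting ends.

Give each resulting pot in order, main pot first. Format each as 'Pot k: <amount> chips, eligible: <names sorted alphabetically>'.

Contributions: A=22, B=22, C=22, D=22, E=21, F=22
Pot levels (distinct totals of non-folded players): 21, 22
Layer 1-21: 21 each from A, B, C, D, E, F = 21*6 = 126 chips; eligible A, B, C, D, E, F
Layer 22-22: 1 each from A, B, C, D, F = 1*5 = 5 chips; eligible A, B, C, D, F

Pot 1: 126 chips, eligible: A, B, C, D, E, F
Pot 2: 5 chips, eligible: A, B, C, D, F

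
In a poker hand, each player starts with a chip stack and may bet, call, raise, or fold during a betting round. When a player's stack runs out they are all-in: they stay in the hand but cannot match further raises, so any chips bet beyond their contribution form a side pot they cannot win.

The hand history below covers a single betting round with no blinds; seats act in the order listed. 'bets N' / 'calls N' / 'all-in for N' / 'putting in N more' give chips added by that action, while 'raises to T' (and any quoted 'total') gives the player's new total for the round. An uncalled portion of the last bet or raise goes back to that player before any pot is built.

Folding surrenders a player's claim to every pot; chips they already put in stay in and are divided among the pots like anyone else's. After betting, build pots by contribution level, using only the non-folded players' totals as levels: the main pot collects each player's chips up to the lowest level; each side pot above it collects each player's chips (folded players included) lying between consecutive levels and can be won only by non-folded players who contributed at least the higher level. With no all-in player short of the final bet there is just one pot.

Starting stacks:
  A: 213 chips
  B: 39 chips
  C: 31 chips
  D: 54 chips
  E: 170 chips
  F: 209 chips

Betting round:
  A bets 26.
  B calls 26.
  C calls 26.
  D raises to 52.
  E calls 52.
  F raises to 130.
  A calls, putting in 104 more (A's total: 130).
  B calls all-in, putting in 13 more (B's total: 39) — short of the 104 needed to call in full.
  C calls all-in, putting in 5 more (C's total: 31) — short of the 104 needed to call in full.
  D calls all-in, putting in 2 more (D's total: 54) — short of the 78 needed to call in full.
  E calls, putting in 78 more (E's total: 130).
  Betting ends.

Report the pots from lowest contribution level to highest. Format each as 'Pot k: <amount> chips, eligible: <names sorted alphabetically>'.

Pot 1: 186 chips, eligible: A, B, C, D, E, F
Pot 2: 40 chips, eligible: A, B, D, E, F
Pot 3: 60 chips, eligible: A, D, E, F
Pot 4: 228 chips, eligible: A, E, F

Derivation:
Contributions: A=130, B=39, C=31, D=54, E=130, F=130
Pot levels (distinct totals of non-folded players): 31, 39, 54, 130
Layer 1-31: 31 each from A, B, C, D, E, F = 31*6 = 186 chips; eligible A, B, C, D, E, F
Layer 32-39: 8 each from A, B, D, E, F = 8*5 = 40 chips; eligible A, B, D, E, F
Layer 40-54: 15 each from A, D, E, F = 15*4 = 60 chips; eligible A, D, E, F
Layer 55-130: 76 each from A, E, F = 76*3 = 228 chips; eligible A, E, F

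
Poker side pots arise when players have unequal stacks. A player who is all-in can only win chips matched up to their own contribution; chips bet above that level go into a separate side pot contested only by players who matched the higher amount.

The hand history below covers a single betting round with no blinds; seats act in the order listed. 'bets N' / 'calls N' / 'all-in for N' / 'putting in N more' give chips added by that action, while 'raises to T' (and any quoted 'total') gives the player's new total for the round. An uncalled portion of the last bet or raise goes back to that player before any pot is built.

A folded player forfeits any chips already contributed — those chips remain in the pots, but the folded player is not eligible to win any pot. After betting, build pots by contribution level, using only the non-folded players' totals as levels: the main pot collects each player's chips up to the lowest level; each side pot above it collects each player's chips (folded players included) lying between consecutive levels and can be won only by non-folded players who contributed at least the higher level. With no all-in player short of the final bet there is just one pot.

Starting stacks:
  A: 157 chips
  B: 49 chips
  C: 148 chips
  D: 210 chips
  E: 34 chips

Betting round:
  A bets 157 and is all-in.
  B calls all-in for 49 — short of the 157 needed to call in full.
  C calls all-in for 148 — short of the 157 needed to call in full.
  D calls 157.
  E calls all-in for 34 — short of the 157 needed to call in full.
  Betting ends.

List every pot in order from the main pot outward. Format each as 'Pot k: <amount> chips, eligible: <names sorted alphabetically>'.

Pot 1: 170 chips, eligible: A, B, C, D, E
Pot 2: 60 chips, eligible: A, B, C, D
Pot 3: 297 chips, eligible: A, C, D
Pot 4: 18 chips, eligible: A, D

Derivation:
Contributions: A=157, B=49, C=148, D=157, E=34
Pot levels (distinct totals of non-folded players): 34, 49, 148, 157
Layer 1-34: 34 each from A, B, C, D, E = 34*5 = 170 chips; eligible A, B, C, D, E
Layer 35-49: 15 each from A, B, C, D = 15*4 = 60 chips; eligible A, B, C, D
Layer 50-148: 99 each from A, C, D = 99*3 = 297 chips; eligible A, C, D
Layer 149-157: 9 each from A, D = 9*2 = 18 chips; eligible A, D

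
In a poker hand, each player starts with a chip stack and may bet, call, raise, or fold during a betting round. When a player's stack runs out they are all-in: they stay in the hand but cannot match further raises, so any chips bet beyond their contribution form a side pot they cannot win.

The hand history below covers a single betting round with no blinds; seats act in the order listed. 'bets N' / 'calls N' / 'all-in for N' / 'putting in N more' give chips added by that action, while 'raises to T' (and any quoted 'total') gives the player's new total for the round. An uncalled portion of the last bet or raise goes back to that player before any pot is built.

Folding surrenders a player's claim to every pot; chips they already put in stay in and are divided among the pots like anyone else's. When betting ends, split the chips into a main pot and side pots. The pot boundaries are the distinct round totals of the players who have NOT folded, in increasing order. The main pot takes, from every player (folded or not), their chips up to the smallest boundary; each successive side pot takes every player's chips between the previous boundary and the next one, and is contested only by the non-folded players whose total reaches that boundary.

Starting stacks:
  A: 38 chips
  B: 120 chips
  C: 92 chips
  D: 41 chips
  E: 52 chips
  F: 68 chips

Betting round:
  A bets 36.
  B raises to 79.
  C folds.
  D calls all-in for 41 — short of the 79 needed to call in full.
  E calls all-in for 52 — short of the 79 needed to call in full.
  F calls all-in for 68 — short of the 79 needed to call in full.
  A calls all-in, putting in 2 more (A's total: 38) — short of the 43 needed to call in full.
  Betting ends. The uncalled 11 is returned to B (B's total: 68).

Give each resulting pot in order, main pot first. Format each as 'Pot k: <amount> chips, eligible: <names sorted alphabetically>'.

Pot 1: 190 chips, eligible: A, B, D, E, F
Pot 2: 12 chips, eligible: B, D, E, F
Pot 3: 33 chips, eligible: B, E, F
Pot 4: 32 chips, eligible: B, F

Derivation:
Contributions (after 11 returned to B): A=38, B=68, D=41, E=52, F=68
Folded: C
Pot levels (distinct totals of non-folded players): 38, 41, 52, 68
Layer 1-38: 38 each from A, B, D, E, F = 38*5 = 190 chips; eligible A, B, D, E, F
Layer 39-41: 3 each from B, D, E, F = 3*4 = 12 chips; eligible B, D, E, F
Layer 42-52: 11 each from B, E, F = 11*3 = 33 chips; eligible B, E, F
Layer 53-68: 16 each from B, F = 16*2 = 32 chips; eligible B, F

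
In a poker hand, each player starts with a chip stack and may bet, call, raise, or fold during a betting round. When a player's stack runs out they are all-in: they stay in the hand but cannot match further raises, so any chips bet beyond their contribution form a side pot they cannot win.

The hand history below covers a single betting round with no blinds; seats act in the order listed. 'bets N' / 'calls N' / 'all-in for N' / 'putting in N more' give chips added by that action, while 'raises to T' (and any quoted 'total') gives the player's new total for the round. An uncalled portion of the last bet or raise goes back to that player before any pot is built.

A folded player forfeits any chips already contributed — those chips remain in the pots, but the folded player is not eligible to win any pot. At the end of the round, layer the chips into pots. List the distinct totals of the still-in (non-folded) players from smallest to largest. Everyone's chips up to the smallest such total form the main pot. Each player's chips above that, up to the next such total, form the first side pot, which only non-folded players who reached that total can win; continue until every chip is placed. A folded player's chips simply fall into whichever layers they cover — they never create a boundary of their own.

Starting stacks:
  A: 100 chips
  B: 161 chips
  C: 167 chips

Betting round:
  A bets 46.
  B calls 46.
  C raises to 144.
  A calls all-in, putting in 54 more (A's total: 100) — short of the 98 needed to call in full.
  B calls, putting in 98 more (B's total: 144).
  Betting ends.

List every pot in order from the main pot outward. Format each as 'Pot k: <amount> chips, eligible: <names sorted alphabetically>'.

Pot 1: 300 chips, eligible: A, B, C
Pot 2: 88 chips, eligible: B, C

Derivation:
Contributions: A=100, B=144, C=144
Pot levels (distinct totals of non-folded players): 100, 144
Layer 1-100: 100 each from A, B, C = 100*3 = 300 chips; eligible A, B, C
Layer 101-144: 44 each from B, C = 44*2 = 88 chips; eligible B, C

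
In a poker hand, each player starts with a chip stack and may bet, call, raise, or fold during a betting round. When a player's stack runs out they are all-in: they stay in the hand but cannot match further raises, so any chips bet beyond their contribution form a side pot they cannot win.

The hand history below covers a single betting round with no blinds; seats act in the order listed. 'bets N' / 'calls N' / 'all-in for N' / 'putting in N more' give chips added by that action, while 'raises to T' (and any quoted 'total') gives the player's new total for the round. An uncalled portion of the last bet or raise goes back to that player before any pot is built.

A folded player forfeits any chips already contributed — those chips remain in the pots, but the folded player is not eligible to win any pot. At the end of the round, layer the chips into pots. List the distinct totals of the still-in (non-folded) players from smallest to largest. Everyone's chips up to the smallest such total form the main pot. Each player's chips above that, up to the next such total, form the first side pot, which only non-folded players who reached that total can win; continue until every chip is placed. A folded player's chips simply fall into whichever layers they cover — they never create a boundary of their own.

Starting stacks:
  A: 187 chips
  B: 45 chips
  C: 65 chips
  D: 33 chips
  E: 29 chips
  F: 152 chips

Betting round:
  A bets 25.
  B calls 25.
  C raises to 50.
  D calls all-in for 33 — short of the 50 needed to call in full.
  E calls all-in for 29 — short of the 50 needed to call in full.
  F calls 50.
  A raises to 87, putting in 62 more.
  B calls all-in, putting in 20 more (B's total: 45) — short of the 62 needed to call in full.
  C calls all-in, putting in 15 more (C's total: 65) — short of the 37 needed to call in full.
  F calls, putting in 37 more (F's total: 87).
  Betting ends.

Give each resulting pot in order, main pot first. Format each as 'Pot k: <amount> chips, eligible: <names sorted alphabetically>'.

Pot 1: 174 chips, eligible: A, B, C, D, E, F
Pot 2: 20 chips, eligible: A, B, C, D, F
Pot 3: 48 chips, eligible: A, B, C, F
Pot 4: 60 chips, eligible: A, C, F
Pot 5: 44 chips, eligible: A, F

Derivation:
Contributions: A=87, B=45, C=65, D=33, E=29, F=87
Pot levels (distinct totals of non-folded players): 29, 33, 45, 65, 87
Layer 1-29: 29 each from A, B, C, D, E, F = 29*6 = 174 chips; eligible A, B, C, D, E, F
Layer 30-33: 4 each from A, B, C, D, F = 4*5 = 20 chips; eligible A, B, C, D, F
Layer 34-45: 12 each from A, B, C, F = 12*4 = 48 chips; eligible A, B, C, F
Layer 46-65: 20 each from A, C, F = 20*3 = 60 chips; eligible A, C, F
Layer 66-87: 22 each from A, F = 22*2 = 44 chips; eligible A, F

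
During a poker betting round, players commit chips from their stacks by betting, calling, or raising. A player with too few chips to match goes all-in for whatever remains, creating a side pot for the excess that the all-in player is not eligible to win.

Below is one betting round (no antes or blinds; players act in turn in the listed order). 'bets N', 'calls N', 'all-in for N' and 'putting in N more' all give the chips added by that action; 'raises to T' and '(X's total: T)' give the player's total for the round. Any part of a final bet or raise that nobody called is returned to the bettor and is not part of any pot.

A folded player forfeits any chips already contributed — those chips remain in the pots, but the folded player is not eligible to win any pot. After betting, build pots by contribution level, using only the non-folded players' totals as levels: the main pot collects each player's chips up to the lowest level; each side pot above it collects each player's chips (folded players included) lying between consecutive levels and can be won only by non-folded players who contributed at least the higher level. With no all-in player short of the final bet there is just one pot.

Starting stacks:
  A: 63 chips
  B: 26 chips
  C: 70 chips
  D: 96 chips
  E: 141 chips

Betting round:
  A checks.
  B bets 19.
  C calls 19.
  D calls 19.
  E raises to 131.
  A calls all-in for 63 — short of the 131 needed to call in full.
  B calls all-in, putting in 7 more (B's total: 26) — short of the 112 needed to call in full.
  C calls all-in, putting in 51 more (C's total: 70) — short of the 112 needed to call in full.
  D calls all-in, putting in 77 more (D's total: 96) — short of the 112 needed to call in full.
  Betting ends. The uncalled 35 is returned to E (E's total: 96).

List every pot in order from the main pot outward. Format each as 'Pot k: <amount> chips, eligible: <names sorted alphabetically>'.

Contributions (after 35 returned to E): A=63, B=26, C=70, D=96, E=96
Pot levels (distinct totals of non-folded players): 26, 63, 70, 96
Layer 1-26: 26 each from A, B, C, D, E = 26*5 = 130 chips; eligible A, B, C, D, E
Layer 27-63: 37 each from A, C, D, E = 37*4 = 148 chips; eligible A, C, D, E
Layer 64-70: 7 each from C, D, E = 7*3 = 21 chips; eligible C, D, E
Layer 71-96: 26 each from D, E = 26*2 = 52 chips; eligible D, E

Pot 1: 130 chips, eligible: A, B, C, D, E
Pot 2: 148 chips, eligible: A, C, D, E
Pot 3: 21 chips, eligible: C, D, E
Pot 4: 52 chips, eligible: D, E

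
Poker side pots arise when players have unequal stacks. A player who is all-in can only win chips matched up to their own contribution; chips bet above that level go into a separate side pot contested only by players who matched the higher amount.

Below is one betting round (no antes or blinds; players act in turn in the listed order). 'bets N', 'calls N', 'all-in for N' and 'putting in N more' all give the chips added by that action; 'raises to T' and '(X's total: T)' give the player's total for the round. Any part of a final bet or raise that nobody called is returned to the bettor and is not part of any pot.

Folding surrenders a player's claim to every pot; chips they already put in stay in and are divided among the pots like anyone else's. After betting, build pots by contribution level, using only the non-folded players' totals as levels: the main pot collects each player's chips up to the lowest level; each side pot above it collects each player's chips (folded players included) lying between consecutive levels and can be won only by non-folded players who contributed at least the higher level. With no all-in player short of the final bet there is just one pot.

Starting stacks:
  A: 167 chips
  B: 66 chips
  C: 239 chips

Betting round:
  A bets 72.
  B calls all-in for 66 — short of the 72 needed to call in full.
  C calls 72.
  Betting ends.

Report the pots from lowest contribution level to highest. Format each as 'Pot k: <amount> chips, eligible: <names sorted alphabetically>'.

Contributions: A=72, B=66, C=72
Pot levels (distinct totals of non-folded players): 66, 72
Layer 1-66: 66 each from A, B, C = 66*3 = 198 chips; eligible A, B, C
Layer 67-72: 6 each from A, C = 6*2 = 12 chips; eligible A, C

Pot 1: 198 chips, eligible: A, B, C
Pot 2: 12 chips, eligible: A, C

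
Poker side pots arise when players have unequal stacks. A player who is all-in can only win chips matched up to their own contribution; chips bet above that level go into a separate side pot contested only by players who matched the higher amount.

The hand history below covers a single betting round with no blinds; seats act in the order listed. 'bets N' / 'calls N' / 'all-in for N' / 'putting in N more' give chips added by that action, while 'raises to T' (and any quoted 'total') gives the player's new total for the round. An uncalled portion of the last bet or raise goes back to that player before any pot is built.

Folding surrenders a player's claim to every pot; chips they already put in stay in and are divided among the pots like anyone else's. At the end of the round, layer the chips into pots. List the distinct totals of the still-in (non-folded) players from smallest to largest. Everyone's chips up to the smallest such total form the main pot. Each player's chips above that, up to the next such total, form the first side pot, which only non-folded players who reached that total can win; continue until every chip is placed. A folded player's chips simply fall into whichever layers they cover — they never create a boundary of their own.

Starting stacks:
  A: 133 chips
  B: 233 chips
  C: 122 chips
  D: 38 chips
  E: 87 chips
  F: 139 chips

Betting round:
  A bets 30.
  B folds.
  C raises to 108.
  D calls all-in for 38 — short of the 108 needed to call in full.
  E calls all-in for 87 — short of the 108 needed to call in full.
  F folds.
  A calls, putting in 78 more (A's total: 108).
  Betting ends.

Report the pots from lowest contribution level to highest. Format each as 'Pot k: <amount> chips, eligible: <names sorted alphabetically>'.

Pot 1: 152 chips, eligible: A, C, D, E
Pot 2: 147 chips, eligible: A, C, E
Pot 3: 42 chips, eligible: A, C

Derivation:
Contributions: A=108, C=108, D=38, E=87
Folded: B, F
Pot levels (distinct totals of non-folded players): 38, 87, 108
Layer 1-38: 38 each from A, C, D, E = 38*4 = 152 chips; eligible A, C, D, E
Layer 39-87: 49 each from A, C, E = 49*3 = 147 chips; eligible A, C, E
Layer 88-108: 21 each from A, C = 21*2 = 42 chips; eligible A, C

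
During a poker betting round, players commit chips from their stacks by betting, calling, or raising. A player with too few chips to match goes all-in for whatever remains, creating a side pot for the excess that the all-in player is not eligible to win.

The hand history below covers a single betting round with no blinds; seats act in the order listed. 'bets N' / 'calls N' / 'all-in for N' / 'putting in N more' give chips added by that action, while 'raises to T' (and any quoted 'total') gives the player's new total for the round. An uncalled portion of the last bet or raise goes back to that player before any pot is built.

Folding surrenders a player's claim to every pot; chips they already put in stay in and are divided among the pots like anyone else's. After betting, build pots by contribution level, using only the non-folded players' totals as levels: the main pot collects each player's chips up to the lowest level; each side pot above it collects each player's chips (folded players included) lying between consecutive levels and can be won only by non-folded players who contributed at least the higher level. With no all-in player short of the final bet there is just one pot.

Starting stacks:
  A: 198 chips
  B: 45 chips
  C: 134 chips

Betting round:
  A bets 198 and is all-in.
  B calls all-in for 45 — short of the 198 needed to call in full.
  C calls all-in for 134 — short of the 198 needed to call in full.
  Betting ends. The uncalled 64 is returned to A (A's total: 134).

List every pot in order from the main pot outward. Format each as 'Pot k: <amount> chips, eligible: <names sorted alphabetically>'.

Contributions (after 64 returned to A): A=134, B=45, C=134
Pot levels (distinct totals of non-folded players): 45, 134
Layer 1-45: 45 each from A, B, C = 45*3 = 135 chips; eligible A, B, C
Layer 46-134: 89 each from A, C = 89*2 = 178 chips; eligible A, C

Pot 1: 135 chips, eligible: A, B, C
Pot 2: 178 chips, eligible: A, C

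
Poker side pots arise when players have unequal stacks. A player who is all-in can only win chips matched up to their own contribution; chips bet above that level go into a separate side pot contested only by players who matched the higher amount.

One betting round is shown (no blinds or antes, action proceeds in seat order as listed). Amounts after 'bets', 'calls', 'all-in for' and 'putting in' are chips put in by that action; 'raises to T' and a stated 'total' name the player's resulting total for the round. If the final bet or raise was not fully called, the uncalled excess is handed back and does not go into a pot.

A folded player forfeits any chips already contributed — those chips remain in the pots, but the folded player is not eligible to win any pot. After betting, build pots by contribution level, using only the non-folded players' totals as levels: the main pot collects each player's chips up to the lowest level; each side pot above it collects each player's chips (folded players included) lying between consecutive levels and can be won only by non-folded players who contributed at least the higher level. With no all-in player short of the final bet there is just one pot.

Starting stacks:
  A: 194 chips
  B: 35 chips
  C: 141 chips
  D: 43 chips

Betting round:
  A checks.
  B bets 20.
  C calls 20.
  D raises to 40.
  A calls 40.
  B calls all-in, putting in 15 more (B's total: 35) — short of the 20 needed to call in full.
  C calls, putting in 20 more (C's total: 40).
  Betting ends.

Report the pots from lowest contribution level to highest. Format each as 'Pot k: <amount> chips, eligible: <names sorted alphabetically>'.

Pot 1: 140 chips, eligible: A, B, C, D
Pot 2: 15 chips, eligible: A, C, D

Derivation:
Contributions: A=40, B=35, C=40, D=40
Pot levels (distinct totals of non-folded players): 35, 40
Layer 1-35: 35 each from A, B, C, D = 35*4 = 140 chips; eligible A, B, C, D
Layer 36-40: 5 each from A, C, D = 5*3 = 15 chips; eligible A, C, D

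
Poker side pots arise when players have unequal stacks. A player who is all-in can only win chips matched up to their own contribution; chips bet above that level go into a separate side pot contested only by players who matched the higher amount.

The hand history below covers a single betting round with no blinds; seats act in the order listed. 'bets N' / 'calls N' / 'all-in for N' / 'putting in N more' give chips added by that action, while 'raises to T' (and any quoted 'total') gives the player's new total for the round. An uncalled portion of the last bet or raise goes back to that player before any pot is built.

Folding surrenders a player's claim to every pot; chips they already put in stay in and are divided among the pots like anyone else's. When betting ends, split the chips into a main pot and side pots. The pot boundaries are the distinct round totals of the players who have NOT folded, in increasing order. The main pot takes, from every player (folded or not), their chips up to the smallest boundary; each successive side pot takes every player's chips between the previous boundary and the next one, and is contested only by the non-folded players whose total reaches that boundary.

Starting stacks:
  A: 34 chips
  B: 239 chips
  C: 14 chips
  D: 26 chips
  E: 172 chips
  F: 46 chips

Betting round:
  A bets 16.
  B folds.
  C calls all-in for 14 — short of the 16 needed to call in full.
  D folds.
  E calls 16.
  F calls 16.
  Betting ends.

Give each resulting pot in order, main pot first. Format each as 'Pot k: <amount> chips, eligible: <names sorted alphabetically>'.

Contributions: A=16, C=14, E=16, F=16
Folded: B, D
Pot levels (distinct totals of non-folded players): 14, 16
Layer 1-14: 14 each from A, C, E, F = 14*4 = 56 chips; eligible A, C, E, F
Layer 15-16: 2 each from A, E, F = 2*3 = 6 chips; eligible A, E, F

Pot 1: 56 chips, eligible: A, C, E, F
Pot 2: 6 chips, eligible: A, E, F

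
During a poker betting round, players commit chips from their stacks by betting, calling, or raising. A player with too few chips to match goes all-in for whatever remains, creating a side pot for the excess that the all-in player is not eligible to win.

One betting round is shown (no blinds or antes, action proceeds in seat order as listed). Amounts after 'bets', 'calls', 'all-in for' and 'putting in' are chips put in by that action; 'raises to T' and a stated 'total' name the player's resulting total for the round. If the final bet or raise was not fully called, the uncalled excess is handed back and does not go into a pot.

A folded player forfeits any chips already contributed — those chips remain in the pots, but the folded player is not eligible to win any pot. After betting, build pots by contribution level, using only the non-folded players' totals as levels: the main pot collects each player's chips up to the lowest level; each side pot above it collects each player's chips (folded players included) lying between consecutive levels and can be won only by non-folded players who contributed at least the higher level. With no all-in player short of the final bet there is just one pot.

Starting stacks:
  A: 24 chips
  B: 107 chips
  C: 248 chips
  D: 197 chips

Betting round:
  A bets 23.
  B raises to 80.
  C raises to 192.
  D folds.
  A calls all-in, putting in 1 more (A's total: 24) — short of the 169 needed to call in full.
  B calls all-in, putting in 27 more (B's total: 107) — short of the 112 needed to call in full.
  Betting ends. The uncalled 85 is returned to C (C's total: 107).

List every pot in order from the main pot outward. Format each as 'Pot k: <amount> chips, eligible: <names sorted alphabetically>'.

Pot 1: 72 chips, eligible: A, B, C
Pot 2: 166 chips, eligible: B, C

Derivation:
Contributions (after 85 returned to C): A=24, B=107, C=107
Folded: D
Pot levels (distinct totals of non-folded players): 24, 107
Layer 1-24: 24 each from A, B, C = 24*3 = 72 chips; eligible A, B, C
Layer 25-107: 83 each from B, C = 83*2 = 166 chips; eligible B, C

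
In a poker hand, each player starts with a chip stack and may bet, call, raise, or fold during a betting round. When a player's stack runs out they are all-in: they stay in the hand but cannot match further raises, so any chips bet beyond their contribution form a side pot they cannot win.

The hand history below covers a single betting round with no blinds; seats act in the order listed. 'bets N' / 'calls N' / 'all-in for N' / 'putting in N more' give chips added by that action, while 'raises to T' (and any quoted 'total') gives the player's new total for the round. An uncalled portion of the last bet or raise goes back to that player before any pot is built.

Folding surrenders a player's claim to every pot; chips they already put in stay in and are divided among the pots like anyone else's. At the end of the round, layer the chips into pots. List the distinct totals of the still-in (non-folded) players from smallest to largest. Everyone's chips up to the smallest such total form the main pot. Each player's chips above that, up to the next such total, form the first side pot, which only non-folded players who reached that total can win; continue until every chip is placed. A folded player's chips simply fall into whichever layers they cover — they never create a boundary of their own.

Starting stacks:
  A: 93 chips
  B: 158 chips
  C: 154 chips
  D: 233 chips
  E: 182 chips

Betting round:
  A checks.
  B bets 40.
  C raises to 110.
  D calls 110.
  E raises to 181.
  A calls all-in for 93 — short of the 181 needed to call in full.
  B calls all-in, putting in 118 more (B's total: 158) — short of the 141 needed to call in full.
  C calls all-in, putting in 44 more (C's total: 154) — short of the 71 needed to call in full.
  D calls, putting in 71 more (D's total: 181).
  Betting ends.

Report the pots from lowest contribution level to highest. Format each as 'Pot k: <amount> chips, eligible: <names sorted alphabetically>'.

Contributions: A=93, B=158, C=154, D=181, E=181
Pot levels (distinct totals of non-folded players): 93, 154, 158, 181
Layer 1-93: 93 each from A, B, C, D, E = 93*5 = 465 chips; eligible A, B, C, D, E
Layer 94-154: 61 each from B, C, D, E = 61*4 = 244 chips; eligible B, C, D, E
Layer 155-158: 4 each from B, D, E = 4*3 = 12 chips; eligible B, D, E
Layer 159-181: 23 each from D, E = 23*2 = 46 chips; eligible D, E

Pot 1: 465 chips, eligible: A, B, C, D, E
Pot 2: 244 chips, eligible: B, C, D, E
Pot 3: 12 chips, eligible: B, D, E
Pot 4: 46 chips, eligible: D, E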